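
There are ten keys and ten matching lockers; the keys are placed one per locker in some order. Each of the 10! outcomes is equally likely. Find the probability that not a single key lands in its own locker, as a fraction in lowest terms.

Favorable outcomes: !10 = 1334961.
Total outcomes: 10! = 3628800.
Probability = 1334961/3628800 = 16481/44800.

16481/44800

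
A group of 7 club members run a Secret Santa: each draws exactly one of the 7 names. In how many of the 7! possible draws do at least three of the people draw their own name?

# with exactly i fixed is C(7,i)·!(7-i); sum over i=3..7:
  i=3: C(7,3)·!4 = 35·9 = 315
  i=4: C(7,4)·!3 = 35·2 = 70
  i=5: C(7,5)·!2 = 21·1 = 21
  i=6: C(7,6)·!1 = 7·0 = 0
  i=7: C(7,7)·!0 = 1·1 = 1
Total = 407.

407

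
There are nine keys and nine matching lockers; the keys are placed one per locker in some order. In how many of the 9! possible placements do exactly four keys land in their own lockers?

5544

Pick the 4 fixed positions: C(9,4) = 126 ways.
The other 5 form a derangement: !5 = 44.
Total: 126 × 44 = 5544.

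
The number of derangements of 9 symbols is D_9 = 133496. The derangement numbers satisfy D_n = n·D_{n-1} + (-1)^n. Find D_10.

1334961

D_10 = 10·133496 + 1 = 1334961.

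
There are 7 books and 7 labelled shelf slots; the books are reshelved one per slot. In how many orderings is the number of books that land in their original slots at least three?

# with exactly i fixed is C(7,i)·!(7-i); sum over i=3..7:
  i=3: C(7,3)·!4 = 35·9 = 315
  i=4: C(7,4)·!3 = 35·2 = 70
  i=5: C(7,5)·!2 = 21·1 = 21
  i=6: C(7,6)·!1 = 7·0 = 0
  i=7: C(7,7)·!0 = 1·1 = 1
Total = 407.

407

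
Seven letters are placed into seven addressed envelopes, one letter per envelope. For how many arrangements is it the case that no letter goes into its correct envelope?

Recurrence: !7 = 7·!6 + (-1)^7.
!7 = 7·265 - 1 = 1854

1854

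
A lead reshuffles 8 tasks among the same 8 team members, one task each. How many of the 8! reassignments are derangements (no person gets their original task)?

Recurrence: !8 = 8·!7 + (-1)^8.
!8 = 8·1854 + 1 = 14833

14833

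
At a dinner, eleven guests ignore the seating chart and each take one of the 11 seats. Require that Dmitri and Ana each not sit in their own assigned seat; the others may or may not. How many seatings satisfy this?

Inclusion-exclusion on the 2 forbidden self-matches:
Σ_{j=0}^{2} (-1)^j C(2,j)(11-j)!
= C(2,0)·11! - C(2,1)·10! + C(2,2)·9!
= 39916800 - 7257600 + 362880
= 33022080

33022080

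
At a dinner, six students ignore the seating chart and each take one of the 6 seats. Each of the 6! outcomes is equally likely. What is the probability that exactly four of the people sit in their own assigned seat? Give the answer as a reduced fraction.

1/48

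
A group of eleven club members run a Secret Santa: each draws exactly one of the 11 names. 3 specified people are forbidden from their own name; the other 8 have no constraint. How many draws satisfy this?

30078720

Let A_j be the event that the j-th constrained one is fixed. By inclusion-exclusion over the 3 events:
Σ_{j=0}^{3} (-1)^j C(3,j)(11-j)!
= C(3,0)·11! - C(3,1)·10! + C(3,2)·9! - C(3,3)·8!
= 39916800 - 10886400 + 1088640 - 40320
= 30078720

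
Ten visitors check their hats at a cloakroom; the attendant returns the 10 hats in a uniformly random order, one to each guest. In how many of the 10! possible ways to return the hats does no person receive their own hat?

1334961

The subfactorial !10 = [10!/e] (nearest integer).
10! = 3628800, and 3628800/e ≈ 1334960.92, so !10 = 1334961.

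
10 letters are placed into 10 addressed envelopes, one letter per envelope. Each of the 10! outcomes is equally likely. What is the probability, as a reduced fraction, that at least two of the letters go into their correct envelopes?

958879/3628800

Favorable outcomes: Σ_{i≥2} C(10,i)·!(10-i) = 45·14833 + 120·1854 + 210·265 + 252·44 + 210·9 + 120·2 + 45·1 + 10·0 + 1·1 = 958879.
Total outcomes: 10! = 3628800.
Probability = 958879/3628800 = 958879/3628800.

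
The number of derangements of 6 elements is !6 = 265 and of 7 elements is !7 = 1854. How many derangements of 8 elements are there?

!8 = (8-1)·(!7 + !6) = 7·(1854 + 265) = 7·2119 = 14833.

14833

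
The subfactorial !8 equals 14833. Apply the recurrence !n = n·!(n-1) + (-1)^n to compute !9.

133496

!9 = 9·14833 - 1 = 133496.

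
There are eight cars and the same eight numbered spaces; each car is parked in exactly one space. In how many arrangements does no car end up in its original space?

14833

Use !n = n·!(n-1) + (-1)^n.
!8 = 8·1854 + 1 = 14833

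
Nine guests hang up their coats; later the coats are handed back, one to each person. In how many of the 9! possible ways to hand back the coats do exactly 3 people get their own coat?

22260

Choose which 3 of the 9 are fixed: C(9,3) = 84.
The remaining 6 must be deranged: !6 = 265.
Total: 84 × 265 = 22260.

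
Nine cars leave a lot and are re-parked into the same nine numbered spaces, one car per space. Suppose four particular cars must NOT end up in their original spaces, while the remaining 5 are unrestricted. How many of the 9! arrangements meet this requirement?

229080

Let A_j be the event that the j-th constrained one is fixed. By inclusion-exclusion over the 4 events:
Σ_{j=0}^{4} (-1)^j C(4,j)(9-j)!
= C(4,0)·9! - C(4,1)·8! + C(4,2)·7! - C(4,3)·6! + C(4,4)·5!
= 362880 - 161280 + 30240 - 2880 + 120
= 229080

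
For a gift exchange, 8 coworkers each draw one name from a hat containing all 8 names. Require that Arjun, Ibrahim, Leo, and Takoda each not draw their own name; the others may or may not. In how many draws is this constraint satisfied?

24024

Let A_j be the event that the j-th constrained one is fixed. By inclusion-exclusion over the 4 events:
Σ_{j=0}^{4} (-1)^j C(4,j)(8-j)!
= C(4,0)·8! - C(4,1)·7! + C(4,2)·6! - C(4,3)·5! + C(4,4)·4!
= 40320 - 20160 + 4320 - 480 + 24
= 24024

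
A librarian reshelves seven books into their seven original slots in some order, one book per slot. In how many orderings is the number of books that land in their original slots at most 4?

Sum C(7,i)·!(7-i) for i = 0..4:
  i=0: C(7,0)·!7 = 1·1854 = 1854
  i=1: C(7,1)·!6 = 7·265 = 1855
  i=2: C(7,2)·!5 = 21·44 = 924
  i=3: C(7,3)·!4 = 35·9 = 315
  i=4: C(7,4)·!3 = 35·2 = 70
Total = 5018.

5018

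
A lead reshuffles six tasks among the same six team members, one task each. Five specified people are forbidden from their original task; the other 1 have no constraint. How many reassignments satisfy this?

Let A_j be the event that the j-th constrained one is fixed. By inclusion-exclusion over the 5 events:
Σ_{j=0}^{5} (-1)^j C(5,j)(6-j)!
= C(5,0)·6! - C(5,1)·5! + C(5,2)·4! - C(5,3)·3! + C(5,4)·2! - C(5,5)·1!
= 720 - 600 + 240 - 60 + 10 - 1
= 309

309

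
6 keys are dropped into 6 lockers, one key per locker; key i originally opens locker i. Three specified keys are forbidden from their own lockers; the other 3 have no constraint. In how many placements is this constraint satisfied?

426

Inclusion-exclusion on the 3 forbidden self-matches:
Σ_{j=0}^{3} (-1)^j C(3,j)(6-j)!
= C(3,0)·6! - C(3,1)·5! + C(3,2)·4! - C(3,3)·3!
= 720 - 360 + 72 - 6
= 426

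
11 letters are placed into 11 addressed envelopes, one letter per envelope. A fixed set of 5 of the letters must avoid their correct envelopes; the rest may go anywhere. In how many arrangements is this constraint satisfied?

Let A_j be the event that the j-th constrained one is fixed. By inclusion-exclusion over the 5 events:
Σ_{j=0}^{5} (-1)^j C(5,j)(11-j)!
= C(5,0)·11! - C(5,1)·10! + C(5,2)·9! - C(5,3)·8! + C(5,4)·7! - C(5,5)·6!
= 39916800 - 18144000 + 3628800 - 403200 + 25200 - 720
= 25022880

25022880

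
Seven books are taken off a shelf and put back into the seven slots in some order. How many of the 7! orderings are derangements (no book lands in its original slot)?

!7 is the nearest integer to 7!/e.
7! = 5040, and 5040/e ≈ 1854.11, so !7 = 1854.

1854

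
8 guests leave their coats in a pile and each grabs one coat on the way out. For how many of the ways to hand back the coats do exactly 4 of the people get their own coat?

630

Pick the 4 fixed positions: C(8,4) = 70 ways.
The remaining 4 must be deranged: !4 = 9.
Total: 70 × 9 = 630.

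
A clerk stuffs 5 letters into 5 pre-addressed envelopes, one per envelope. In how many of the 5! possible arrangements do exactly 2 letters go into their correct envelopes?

20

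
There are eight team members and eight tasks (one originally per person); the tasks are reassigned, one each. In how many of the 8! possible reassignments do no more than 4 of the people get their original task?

# with exactly i fixed is C(8,i)·!(8-i); sum over i=0..4:
  i=0: C(8,0)·!8 = 1·14833 = 14833
  i=1: C(8,1)·!7 = 8·1854 = 14832
  i=2: C(8,2)·!6 = 28·265 = 7420
  i=3: C(8,3)·!5 = 56·44 = 2464
  i=4: C(8,4)·!4 = 70·9 = 630
Total = 40179.

40179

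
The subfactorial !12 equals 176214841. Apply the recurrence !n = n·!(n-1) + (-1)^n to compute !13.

!13 = 13·176214841 - 1 = 2290792932.

2290792932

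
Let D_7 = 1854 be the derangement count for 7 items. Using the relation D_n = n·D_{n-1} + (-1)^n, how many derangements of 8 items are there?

D_8 = 8·1854 + 1 = 14833.

14833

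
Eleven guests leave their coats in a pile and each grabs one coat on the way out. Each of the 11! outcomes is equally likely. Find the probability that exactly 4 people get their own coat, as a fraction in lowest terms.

103/6720

Favorable outcomes: C(11,4)·!7 = 330·1854 = 611820.
Total outcomes: 11! = 39916800.
Probability = 611820/39916800 = 103/6720.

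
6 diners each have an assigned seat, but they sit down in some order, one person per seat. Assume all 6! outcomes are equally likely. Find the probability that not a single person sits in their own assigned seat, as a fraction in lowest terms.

53/144

Favorable outcomes: !6 = 265.
Total outcomes: 6! = 720.
Probability = 265/720 = 53/144.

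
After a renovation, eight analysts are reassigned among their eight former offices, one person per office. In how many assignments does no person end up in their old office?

14833

!8 is the nearest integer to 8!/e.
8! = 40320, and 40320/e ≈ 14832.90, so !8 = 14833.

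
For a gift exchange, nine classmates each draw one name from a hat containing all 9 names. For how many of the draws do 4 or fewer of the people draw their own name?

361541

Sum C(9,i)·!(9-i) for i = 0..4:
  i=0: C(9,0)·!9 = 1·133496 = 133496
  i=1: C(9,1)·!8 = 9·14833 = 133497
  i=2: C(9,2)·!7 = 36·1854 = 66744
  i=3: C(9,3)·!6 = 84·265 = 22260
  i=4: C(9,4)·!5 = 126·44 = 5544
Total = 361541.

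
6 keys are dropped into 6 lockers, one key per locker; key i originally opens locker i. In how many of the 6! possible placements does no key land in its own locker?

265

The subfactorial !6 = [6!/e] (nearest integer).
6! = 720, and 720/e ≈ 264.87, so !6 = 265.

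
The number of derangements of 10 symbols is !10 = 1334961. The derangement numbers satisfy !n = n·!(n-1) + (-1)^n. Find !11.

14684570

!11 = 11·1334961 - 1 = 14684570.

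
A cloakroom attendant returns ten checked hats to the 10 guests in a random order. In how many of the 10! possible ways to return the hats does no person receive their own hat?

1334961

The subfactorial !10 = [10!/e] (nearest integer).
10! = 3628800, and 3628800/e ≈ 1334960.92, so !10 = 1334961.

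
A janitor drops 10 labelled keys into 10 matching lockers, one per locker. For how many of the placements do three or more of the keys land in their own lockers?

291394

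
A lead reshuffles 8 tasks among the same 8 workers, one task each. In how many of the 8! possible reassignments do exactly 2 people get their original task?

Pick the 2 fixed positions: C(8,2) = 28 ways.
The remaining 6 must be deranged: !6 = 265.
Total: 28 × 265 = 7420.

7420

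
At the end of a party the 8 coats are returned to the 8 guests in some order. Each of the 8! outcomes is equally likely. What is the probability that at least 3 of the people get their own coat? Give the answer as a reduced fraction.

Favorable outcomes: Σ_{i≥3} C(8,i)·!(8-i) = 56·44 + 70·9 + 56·2 + 28·1 + 8·0 + 1·1 = 3235.
Total outcomes: 8! = 40320.
Probability = 3235/40320 = 647/8064.

647/8064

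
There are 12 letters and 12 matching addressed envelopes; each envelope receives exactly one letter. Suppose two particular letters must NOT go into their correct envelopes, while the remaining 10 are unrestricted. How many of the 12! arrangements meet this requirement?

402796800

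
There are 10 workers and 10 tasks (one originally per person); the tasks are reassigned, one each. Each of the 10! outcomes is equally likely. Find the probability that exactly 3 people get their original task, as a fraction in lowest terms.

103/1680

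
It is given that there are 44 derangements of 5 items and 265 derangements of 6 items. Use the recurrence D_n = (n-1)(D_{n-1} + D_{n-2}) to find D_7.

1854

D_7 = (7-1)·(D_6 + D_5) = 6·(265 + 44) = 6·309 = 1854.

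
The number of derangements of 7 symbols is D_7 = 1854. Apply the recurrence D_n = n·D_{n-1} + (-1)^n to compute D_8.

D_8 = 8·1854 + 1 = 14833.

14833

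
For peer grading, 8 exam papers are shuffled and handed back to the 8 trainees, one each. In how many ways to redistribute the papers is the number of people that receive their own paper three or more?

3235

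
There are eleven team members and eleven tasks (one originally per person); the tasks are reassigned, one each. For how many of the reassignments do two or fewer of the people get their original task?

# with exactly i fixed is C(11,i)·!(11-i); sum over i=0..2:
  i=0: C(11,0)·!11 = 1·14684570 = 14684570
  i=1: C(11,1)·!10 = 11·1334961 = 14684571
  i=2: C(11,2)·!9 = 55·133496 = 7342280
Total = 36711421.

36711421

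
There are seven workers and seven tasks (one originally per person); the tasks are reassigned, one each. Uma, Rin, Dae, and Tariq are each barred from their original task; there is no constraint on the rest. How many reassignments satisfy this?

Let A_j be the event that the j-th constrained one is fixed. By inclusion-exclusion over the 4 events:
Σ_{j=0}^{4} (-1)^j C(4,j)(7-j)!
= C(4,0)·7! - C(4,1)·6! + C(4,2)·5! - C(4,3)·4! + C(4,4)·3!
= 5040 - 2880 + 720 - 96 + 6
= 2790

2790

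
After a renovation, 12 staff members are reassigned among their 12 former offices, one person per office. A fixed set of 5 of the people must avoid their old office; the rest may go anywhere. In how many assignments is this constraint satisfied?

312273360

Let A_j be the event that the j-th constrained one is fixed. By inclusion-exclusion over the 5 events:
Σ_{j=0}^{5} (-1)^j C(5,j)(12-j)!
= C(5,0)·12! - C(5,1)·11! + C(5,2)·10! - C(5,3)·9! + C(5,4)·8! - C(5,5)·7!
= 479001600 - 199584000 + 36288000 - 3628800 + 201600 - 5040
= 312273360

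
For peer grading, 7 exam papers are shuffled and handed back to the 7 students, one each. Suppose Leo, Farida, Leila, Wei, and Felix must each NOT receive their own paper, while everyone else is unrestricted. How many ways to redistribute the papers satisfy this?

Inclusion-exclusion on the 5 forbidden self-matches:
Σ_{j=0}^{5} (-1)^j C(5,j)(7-j)!
= C(5,0)·7! - C(5,1)·6! + C(5,2)·5! - C(5,3)·4! + C(5,4)·3! - C(5,5)·2!
= 5040 - 3600 + 1200 - 240 + 30 - 2
= 2428

2428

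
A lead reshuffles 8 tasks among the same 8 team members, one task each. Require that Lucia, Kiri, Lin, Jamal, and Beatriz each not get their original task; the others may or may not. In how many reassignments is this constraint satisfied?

21234

Inclusion-exclusion on the 5 forbidden self-matches:
Σ_{j=0}^{5} (-1)^j C(5,j)(8-j)!
= C(5,0)·8! - C(5,1)·7! + C(5,2)·6! - C(5,3)·5! + C(5,4)·4! - C(5,5)·3!
= 40320 - 25200 + 7200 - 1200 + 120 - 6
= 21234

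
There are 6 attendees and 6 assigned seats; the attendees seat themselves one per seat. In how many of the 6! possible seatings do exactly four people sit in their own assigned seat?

15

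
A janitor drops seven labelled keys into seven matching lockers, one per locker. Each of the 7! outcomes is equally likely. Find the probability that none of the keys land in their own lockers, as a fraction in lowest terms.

103/280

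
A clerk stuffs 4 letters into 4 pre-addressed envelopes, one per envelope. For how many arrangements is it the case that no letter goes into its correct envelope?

9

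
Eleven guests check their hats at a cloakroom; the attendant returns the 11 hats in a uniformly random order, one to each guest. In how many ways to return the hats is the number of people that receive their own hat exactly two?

7342280

Choose which 2 of the 11 are fixed: C(11,2) = 55.
The remaining 9 must be deranged: !9 = 133496.
Total: 55 × 133496 = 7342280.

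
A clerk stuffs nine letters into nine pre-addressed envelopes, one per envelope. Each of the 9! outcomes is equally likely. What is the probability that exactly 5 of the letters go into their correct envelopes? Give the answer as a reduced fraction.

1/320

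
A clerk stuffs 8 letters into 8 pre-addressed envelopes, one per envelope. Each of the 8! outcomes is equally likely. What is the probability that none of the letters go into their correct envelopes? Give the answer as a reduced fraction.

2119/5760

Favorable outcomes: !8 = 14833.
Total outcomes: 8! = 40320.
Probability = 14833/40320 = 2119/5760.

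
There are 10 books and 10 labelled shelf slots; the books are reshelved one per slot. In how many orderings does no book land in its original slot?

1334961

Recurrence: !10 = 10·!9 + (-1)^10.
!10 = 10·133496 + 1 = 1334961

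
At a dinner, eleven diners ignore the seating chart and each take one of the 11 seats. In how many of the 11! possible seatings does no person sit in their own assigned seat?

The subfactorial !11 = [11!/e] (nearest integer).
11! = 39916800, and 39916800/e ≈ 14684570.08, so !11 = 14684570.

14684570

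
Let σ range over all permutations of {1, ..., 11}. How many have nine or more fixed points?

56

# with exactly i fixed is C(11,i)·!(11-i); sum over i=9..11:
  i=9: C(11,9)·!2 = 55·1 = 55
  i=10: C(11,10)·!1 = 11·0 = 0
  i=11: C(11,11)·!0 = 1·1 = 1
Total = 56.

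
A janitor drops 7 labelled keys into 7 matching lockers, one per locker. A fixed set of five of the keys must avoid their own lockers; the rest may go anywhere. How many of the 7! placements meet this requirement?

2428

Let A_j be the event that the j-th constrained one is fixed. By inclusion-exclusion over the 5 events:
Σ_{j=0}^{5} (-1)^j C(5,j)(7-j)!
= C(5,0)·7! - C(5,1)·6! + C(5,2)·5! - C(5,3)·4! + C(5,4)·3! - C(5,5)·2!
= 5040 - 3600 + 1200 - 240 + 30 - 2
= 2428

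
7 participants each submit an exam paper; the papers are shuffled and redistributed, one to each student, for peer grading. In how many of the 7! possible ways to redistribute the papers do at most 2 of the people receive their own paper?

# with exactly i fixed is C(7,i)·!(7-i); sum over i=0..2:
  i=0: C(7,0)·!7 = 1·1854 = 1854
  i=1: C(7,1)·!6 = 7·265 = 1855
  i=2: C(7,2)·!5 = 21·44 = 924
Total = 4633.

4633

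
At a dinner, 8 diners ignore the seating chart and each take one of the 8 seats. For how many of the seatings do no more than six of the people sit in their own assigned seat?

# with exactly i fixed is C(8,i)·!(8-i); sum over i=0..6:
  i=0: C(8,0)·!8 = 1·14833 = 14833
  i=1: C(8,1)·!7 = 8·1854 = 14832
  i=2: C(8,2)·!6 = 28·265 = 7420
  i=3: C(8,3)·!5 = 56·44 = 2464
  i=4: C(8,4)·!4 = 70·9 = 630
  i=5: C(8,5)·!3 = 56·2 = 112
  i=6: C(8,6)·!2 = 28·1 = 28
Total = 40319.

40319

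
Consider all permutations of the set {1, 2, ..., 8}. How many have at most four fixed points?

# with exactly i fixed is C(8,i)·!(8-i); sum over i=0..4:
  i=0: C(8,0)·!8 = 1·14833 = 14833
  i=1: C(8,1)·!7 = 8·1854 = 14832
  i=2: C(8,2)·!6 = 28·265 = 7420
  i=3: C(8,3)·!5 = 56·44 = 2464
  i=4: C(8,4)·!4 = 70·9 = 630
Total = 40179.

40179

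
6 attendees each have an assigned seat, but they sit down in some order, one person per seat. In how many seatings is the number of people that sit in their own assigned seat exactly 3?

40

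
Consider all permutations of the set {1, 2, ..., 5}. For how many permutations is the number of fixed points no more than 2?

109

Sum C(5,i)·!(5-i) for i = 0..2:
  i=0: C(5,0)·!5 = 1·44 = 44
  i=1: C(5,1)·!4 = 5·9 = 45
  i=2: C(5,2)·!3 = 10·2 = 20
Total = 109.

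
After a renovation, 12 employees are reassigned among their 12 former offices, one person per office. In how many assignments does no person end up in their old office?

176214841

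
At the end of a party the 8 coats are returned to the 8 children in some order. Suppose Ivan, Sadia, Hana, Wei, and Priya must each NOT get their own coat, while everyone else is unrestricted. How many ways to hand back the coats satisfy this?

Inclusion-exclusion on the 5 forbidden self-matches:
Σ_{j=0}^{5} (-1)^j C(5,j)(8-j)!
= C(5,0)·8! - C(5,1)·7! + C(5,2)·6! - C(5,3)·5! + C(5,4)·4! - C(5,5)·3!
= 40320 - 25200 + 7200 - 1200 + 120 - 6
= 21234

21234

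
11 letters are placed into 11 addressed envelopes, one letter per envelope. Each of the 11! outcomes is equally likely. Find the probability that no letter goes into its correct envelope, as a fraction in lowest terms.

Favorable outcomes: !11 = 14684570.
Total outcomes: 11! = 39916800.
Probability = 14684570/39916800 = 1468457/3991680.

1468457/3991680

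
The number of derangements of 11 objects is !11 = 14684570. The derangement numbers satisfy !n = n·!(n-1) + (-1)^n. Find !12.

176214841

!12 = 12·14684570 + 1 = 176214841.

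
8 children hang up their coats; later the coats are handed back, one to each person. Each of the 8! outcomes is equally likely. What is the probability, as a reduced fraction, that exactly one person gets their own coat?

103/280

Favorable outcomes: C(8,1)·!7 = 8·1854 = 14832.
Total outcomes: 8! = 40320.
Probability = 14832/40320 = 103/280.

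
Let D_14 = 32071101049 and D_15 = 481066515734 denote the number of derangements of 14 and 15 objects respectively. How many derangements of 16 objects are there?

7697064251745

D_16 = (16-1)·(D_15 + D_14) = 15·(481066515734 + 32071101049) = 15·513137616783 = 7697064251745.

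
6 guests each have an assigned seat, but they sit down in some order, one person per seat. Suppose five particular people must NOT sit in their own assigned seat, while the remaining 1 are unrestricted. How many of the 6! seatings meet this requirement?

309

Inclusion-exclusion on the 5 forbidden self-matches:
Σ_{j=0}^{5} (-1)^j C(5,j)(6-j)!
= C(5,0)·6! - C(5,1)·5! + C(5,2)·4! - C(5,3)·3! + C(5,4)·2! - C(5,5)·1!
= 720 - 600 + 240 - 60 + 10 - 1
= 309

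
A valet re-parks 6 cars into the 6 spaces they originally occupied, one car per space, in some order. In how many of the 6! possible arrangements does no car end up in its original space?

By inclusion-exclusion, !6 = Σ (-1)^k · 6!/k! for k=0..6
= 6! - 6!/1! + 6!/2! - 6!/3! + 6!/4! - 6!/5! + 6!/6!
= 720 - 720 + 360 - 120 + 30 - 6 + 1
= 265

265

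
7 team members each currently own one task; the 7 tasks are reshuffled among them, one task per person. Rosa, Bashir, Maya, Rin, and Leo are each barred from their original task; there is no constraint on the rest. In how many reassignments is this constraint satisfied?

2428

Let A_j be the event that the j-th constrained one is fixed. By inclusion-exclusion over the 5 events:
Σ_{j=0}^{5} (-1)^j C(5,j)(7-j)!
= C(5,0)·7! - C(5,1)·6! + C(5,2)·5! - C(5,3)·4! + C(5,4)·3! - C(5,5)·2!
= 5040 - 3600 + 1200 - 240 + 30 - 2
= 2428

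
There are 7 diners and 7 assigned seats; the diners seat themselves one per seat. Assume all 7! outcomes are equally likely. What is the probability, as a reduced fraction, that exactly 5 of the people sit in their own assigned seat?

Favorable outcomes: C(7,5)·!2 = 21·1 = 21.
Total outcomes: 7! = 5040.
Probability = 21/5040 = 1/240.

1/240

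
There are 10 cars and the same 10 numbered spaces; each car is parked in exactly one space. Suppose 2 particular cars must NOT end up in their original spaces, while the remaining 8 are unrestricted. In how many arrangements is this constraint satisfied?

Inclusion-exclusion on the 2 forbidden self-matches:
Σ_{j=0}^{2} (-1)^j C(2,j)(10-j)!
= C(2,0)·10! - C(2,1)·9! + C(2,2)·8!
= 3628800 - 725760 + 40320
= 2943360

2943360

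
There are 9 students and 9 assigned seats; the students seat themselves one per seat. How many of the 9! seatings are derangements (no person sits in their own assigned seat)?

133496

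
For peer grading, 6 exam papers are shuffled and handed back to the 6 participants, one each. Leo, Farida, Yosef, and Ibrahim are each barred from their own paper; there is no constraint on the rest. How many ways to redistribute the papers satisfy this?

362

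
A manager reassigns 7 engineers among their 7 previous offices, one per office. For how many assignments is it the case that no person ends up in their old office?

!7 is the nearest integer to 7!/e.
7! = 5040, and 5040/e ≈ 1854.11, so !7 = 1854.

1854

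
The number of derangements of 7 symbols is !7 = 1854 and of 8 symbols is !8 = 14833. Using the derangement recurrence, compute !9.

133496

!9 = (9-1)·(!8 + !7) = 8·(14833 + 1854) = 8·16687 = 133496.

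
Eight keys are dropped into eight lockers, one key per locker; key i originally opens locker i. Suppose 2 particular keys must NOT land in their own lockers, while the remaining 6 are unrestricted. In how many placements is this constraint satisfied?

Inclusion-exclusion on the 2 forbidden self-matches:
Σ_{j=0}^{2} (-1)^j C(2,j)(8-j)!
= C(2,0)·8! - C(2,1)·7! + C(2,2)·6!
= 40320 - 10080 + 720
= 30960

30960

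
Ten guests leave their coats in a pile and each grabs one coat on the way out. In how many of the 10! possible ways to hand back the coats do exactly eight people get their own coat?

45

Choose which 8 of the 10 are fixed: C(10,8) = 45.
The remaining 2 must be deranged: !2 = 1.
Total: 45 × 1 = 45.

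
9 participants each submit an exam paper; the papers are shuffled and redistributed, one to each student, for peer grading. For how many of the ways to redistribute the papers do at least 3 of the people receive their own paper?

29143

# with exactly i fixed is C(9,i)·!(9-i); sum over i=3..9:
  i=3: C(9,3)·!6 = 84·265 = 22260
  i=4: C(9,4)·!5 = 126·44 = 5544
  i=5: C(9,5)·!4 = 126·9 = 1134
  i=6: C(9,6)·!3 = 84·2 = 168
  i=7: C(9,7)·!2 = 36·1 = 36
  i=8: C(9,8)·!1 = 9·0 = 0
  i=9: C(9,9)·!0 = 1·1 = 1
Total = 29143.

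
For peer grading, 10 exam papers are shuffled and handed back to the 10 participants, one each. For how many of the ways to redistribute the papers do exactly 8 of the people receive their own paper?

Pick the 8 fixed positions: C(10,8) = 45 ways.
The other 2 form a derangement: !2 = 1.
Total: 45 × 1 = 45.

45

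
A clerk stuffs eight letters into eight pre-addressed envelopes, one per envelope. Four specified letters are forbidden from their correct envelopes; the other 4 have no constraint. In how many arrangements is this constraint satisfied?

Let A_j be the event that the j-th constrained one is fixed. By inclusion-exclusion over the 4 events:
Σ_{j=0}^{4} (-1)^j C(4,j)(8-j)!
= C(4,0)·8! - C(4,1)·7! + C(4,2)·6! - C(4,3)·5! + C(4,4)·4!
= 40320 - 20160 + 4320 - 480 + 24
= 24024

24024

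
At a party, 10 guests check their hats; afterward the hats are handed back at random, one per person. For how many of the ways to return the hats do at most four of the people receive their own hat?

3615536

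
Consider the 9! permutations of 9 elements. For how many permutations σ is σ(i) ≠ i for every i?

133496

Use !n = n·!(n-1) + (-1)^n.
!9 = 9·14833 - 1 = 133496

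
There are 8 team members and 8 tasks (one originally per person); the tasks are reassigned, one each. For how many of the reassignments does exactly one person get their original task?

Choose which one of the 8 is fixed: C(8,1) = 8.
The other 7 form a derangement: !7 = 1854.
Total: 8 × 1854 = 14832.

14832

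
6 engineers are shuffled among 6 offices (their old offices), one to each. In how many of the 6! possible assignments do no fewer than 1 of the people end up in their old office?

# with exactly i fixed is C(6,i)·!(6-i); sum over i=1..6:
  i=1: C(6,1)·!5 = 6·44 = 264
  i=2: C(6,2)·!4 = 15·9 = 135
  i=3: C(6,3)·!3 = 20·2 = 40
  i=4: C(6,4)·!2 = 15·1 = 15
  i=5: C(6,5)·!1 = 6·0 = 0
  i=6: C(6,6)·!0 = 1·1 = 1
Total = 455.

455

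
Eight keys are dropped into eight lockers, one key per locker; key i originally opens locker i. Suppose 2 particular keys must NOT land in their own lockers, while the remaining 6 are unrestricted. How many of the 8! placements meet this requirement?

30960

Let A_j be the event that the j-th constrained one is fixed. By inclusion-exclusion over the 2 events:
Σ_{j=0}^{2} (-1)^j C(2,j)(8-j)!
= C(2,0)·8! - C(2,1)·7! + C(2,2)·6!
= 40320 - 10080 + 720
= 30960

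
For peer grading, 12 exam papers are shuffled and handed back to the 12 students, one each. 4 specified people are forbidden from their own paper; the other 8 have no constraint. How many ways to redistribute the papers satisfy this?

339696000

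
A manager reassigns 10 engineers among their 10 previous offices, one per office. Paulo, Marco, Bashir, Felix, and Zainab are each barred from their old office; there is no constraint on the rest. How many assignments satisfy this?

Inclusion-exclusion on the 5 forbidden self-matches:
Σ_{j=0}^{5} (-1)^j C(5,j)(10-j)!
= C(5,0)·10! - C(5,1)·9! + C(5,2)·8! - C(5,3)·7! + C(5,4)·6! - C(5,5)·5!
= 3628800 - 1814400 + 403200 - 50400 + 3600 - 120
= 2170680

2170680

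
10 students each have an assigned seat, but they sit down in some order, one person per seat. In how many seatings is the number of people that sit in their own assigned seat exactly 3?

222480

Choose which 3 of the 10 are fixed: C(10,3) = 120.
The remaining 7 must be deranged: !7 = 1854.
Total: 120 × 1854 = 222480.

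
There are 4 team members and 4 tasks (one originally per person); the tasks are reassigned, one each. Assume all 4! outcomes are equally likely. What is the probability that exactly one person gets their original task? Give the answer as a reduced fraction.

1/3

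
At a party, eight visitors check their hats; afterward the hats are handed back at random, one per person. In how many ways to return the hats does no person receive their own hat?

14833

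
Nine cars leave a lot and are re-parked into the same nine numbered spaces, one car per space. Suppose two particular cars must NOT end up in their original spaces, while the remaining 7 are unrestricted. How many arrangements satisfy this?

Let A_j be the event that the j-th constrained one is fixed. By inclusion-exclusion over the 2 events:
Σ_{j=0}^{2} (-1)^j C(2,j)(9-j)!
= C(2,0)·9! - C(2,1)·8! + C(2,2)·7!
= 362880 - 80640 + 5040
= 287280

287280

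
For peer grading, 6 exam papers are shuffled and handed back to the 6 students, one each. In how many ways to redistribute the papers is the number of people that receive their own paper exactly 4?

15

Pick the 4 fixed positions: C(6,4) = 15 ways.
The remaining 2 must be deranged: !2 = 1.
Total: 15 × 1 = 15.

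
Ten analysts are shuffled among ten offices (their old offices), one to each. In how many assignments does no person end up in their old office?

1334961

Use !n = n·!(n-1) + (-1)^n.
!10 = 10·133496 + 1 = 1334961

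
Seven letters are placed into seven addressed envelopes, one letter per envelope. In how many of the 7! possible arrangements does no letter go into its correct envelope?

The number of derangements of 7 is !7 = Σ_{k=0}^{7} (-1)^k·7!/k!
= 7! - 7!/1! + 7!/2! - 7!/3! + 7!/4! - 7!/5! + 7!/6! - 7!/7!
= 5040 - 5040 + 2520 - 840 + 210 - 42 + 7 - 1
= 1854

1854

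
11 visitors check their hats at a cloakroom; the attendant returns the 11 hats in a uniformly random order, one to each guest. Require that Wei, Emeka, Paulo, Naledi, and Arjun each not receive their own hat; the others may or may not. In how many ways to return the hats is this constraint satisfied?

25022880

Inclusion-exclusion on the 5 forbidden self-matches:
Σ_{j=0}^{5} (-1)^j C(5,j)(11-j)!
= C(5,0)·11! - C(5,1)·10! + C(5,2)·9! - C(5,3)·8! + C(5,4)·7! - C(5,5)·6!
= 39916800 - 18144000 + 3628800 - 403200 + 25200 - 720
= 25022880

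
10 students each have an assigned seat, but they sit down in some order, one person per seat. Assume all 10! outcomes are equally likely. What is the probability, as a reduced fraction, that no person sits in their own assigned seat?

Favorable outcomes: !10 = 1334961.
Total outcomes: 10! = 3628800.
Probability = 1334961/3628800 = 16481/44800.

16481/44800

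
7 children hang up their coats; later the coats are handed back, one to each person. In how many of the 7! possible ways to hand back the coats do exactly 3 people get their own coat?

Pick the 3 fixed positions: C(7,3) = 35 ways.
The remaining 4 must be deranged: !4 = 9.
Total: 35 × 9 = 315.

315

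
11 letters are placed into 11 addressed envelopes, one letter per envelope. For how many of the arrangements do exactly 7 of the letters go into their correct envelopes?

Pick the 7 fixed positions: C(11,7) = 330 ways.
The other 4 form a derangement: !4 = 9.
Total: 330 × 9 = 2970.

2970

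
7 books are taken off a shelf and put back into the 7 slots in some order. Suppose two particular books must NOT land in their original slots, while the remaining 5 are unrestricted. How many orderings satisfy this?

Let A_j be the event that the j-th constrained one is fixed. By inclusion-exclusion over the 2 events:
Σ_{j=0}^{2} (-1)^j C(2,j)(7-j)!
= C(2,0)·7! - C(2,1)·6! + C(2,2)·5!
= 5040 - 1440 + 120
= 3720

3720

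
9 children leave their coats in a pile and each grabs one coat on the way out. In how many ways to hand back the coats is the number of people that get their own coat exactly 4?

5544

Pick the 4 fixed positions: C(9,4) = 126 ways.
The remaining 5 must be deranged: !5 = 44.
Total: 126 × 44 = 5544.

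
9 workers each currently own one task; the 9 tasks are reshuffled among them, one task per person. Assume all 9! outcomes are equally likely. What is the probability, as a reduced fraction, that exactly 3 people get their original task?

Favorable outcomes: C(9,3)·!6 = 84·265 = 22260.
Total outcomes: 9! = 362880.
Probability = 22260/362880 = 53/864.

53/864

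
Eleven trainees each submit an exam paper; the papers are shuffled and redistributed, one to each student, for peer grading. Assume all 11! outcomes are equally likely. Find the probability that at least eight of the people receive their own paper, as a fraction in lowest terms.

193/19958400

Favorable outcomes: Σ_{i≥8} C(11,i)·!(11-i) = 165·2 + 55·1 + 11·0 + 1·1 = 386.
Total outcomes: 11! = 39916800.
Probability = 386/39916800 = 193/19958400.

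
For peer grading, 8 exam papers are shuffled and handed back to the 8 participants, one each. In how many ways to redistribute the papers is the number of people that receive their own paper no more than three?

Sum C(8,i)·!(8-i) for i = 0..3:
  i=0: C(8,0)·!8 = 1·14833 = 14833
  i=1: C(8,1)·!7 = 8·1854 = 14832
  i=2: C(8,2)·!6 = 28·265 = 7420
  i=3: C(8,3)·!5 = 56·44 = 2464
Total = 39549.

39549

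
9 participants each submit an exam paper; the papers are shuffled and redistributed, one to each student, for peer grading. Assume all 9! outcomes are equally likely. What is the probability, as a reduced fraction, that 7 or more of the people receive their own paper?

Favorable outcomes: Σ_{i≥7} C(9,i)·!(9-i) = 36·1 + 9·0 + 1·1 = 37.
Total outcomes: 9! = 362880.
Probability = 37/362880 = 37/362880.

37/362880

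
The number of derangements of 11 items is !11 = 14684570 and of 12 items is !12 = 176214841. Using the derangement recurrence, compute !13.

2290792932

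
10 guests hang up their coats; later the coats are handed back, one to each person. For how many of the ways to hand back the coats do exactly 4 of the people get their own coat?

55650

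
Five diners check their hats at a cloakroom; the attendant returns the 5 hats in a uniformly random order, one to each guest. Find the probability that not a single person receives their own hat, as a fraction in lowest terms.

Favorable outcomes: !5 = 44.
Total outcomes: 5! = 120.
Probability = 44/120 = 11/30.

11/30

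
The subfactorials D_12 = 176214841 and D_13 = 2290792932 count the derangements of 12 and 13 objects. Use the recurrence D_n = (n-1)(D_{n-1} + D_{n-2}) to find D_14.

32071101049

D_14 = (14-1)·(D_13 + D_12) = 13·(2290792932 + 176214841) = 13·2467007773 = 32071101049.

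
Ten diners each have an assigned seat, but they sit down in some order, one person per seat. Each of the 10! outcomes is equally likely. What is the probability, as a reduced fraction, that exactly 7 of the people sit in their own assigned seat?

Favorable outcomes: C(10,7)·!3 = 120·2 = 240.
Total outcomes: 10! = 3628800.
Probability = 240/3628800 = 1/15120.

1/15120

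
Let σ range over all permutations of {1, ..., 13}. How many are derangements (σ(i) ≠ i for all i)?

2290792932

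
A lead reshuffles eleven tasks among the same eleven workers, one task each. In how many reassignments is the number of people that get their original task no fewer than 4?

Sum C(11,i)·!(11-i) for i = 4..11:
  i=4: C(11,4)·!7 = 330·1854 = 611820
  i=5: C(11,5)·!6 = 462·265 = 122430
  i=6: C(11,6)·!5 = 462·44 = 20328
  i=7: C(11,7)·!4 = 330·9 = 2970
  i=8: C(11,8)·!3 = 165·2 = 330
  i=9: C(11,9)·!2 = 55·1 = 55
  i=10: C(11,10)·!1 = 11·0 = 0
  i=11: C(11,11)·!0 = 1·1 = 1
Total = 757934.

757934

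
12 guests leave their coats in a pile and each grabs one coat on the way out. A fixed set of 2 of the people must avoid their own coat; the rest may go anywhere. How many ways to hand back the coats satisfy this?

Let A_j be the event that the j-th constrained one is fixed. By inclusion-exclusion over the 2 events:
Σ_{j=0}^{2} (-1)^j C(2,j)(12-j)!
= C(2,0)·12! - C(2,1)·11! + C(2,2)·10!
= 479001600 - 79833600 + 3628800
= 402796800

402796800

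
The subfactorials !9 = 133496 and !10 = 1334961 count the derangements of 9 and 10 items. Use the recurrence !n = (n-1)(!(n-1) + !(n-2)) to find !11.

14684570

!11 = (11-1)·(!10 + !9) = 10·(1334961 + 133496) = 10·1468457 = 14684570.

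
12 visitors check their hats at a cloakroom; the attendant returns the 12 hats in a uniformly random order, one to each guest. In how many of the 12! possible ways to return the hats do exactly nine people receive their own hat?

Choose which 9 of the 12 are fixed: C(12,9) = 220.
The other 3 form a derangement: !3 = 2.
Total: 220 × 2 = 440.

440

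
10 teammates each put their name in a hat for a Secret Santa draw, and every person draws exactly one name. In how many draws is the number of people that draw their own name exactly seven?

240

Choose which 7 of the 10 are fixed: C(10,7) = 120.
The remaining 3 must be deranged: !3 = 2.
Total: 120 × 2 = 240.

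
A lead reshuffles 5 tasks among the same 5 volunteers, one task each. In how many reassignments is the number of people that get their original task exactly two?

Choose which 2 of the 5 are fixed: C(5,2) = 10.
The other 3 form a derangement: !3 = 2.
Total: 10 × 2 = 20.

20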